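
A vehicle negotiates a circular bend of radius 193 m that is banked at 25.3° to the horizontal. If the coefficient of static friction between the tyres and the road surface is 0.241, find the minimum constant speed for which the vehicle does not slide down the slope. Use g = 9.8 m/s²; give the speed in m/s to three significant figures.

19.8 m/s

At the minimum speed, friction acts up the slope at its limiting value f = μN. Radially (horizontal, toward centre): N sinθ − μN cosθ = mv²/r. Vertically: N cosθ + μN sinθ = mg.
Dividing: v² = r g (sinθ − μcosθ)/(cosθ + μsinθ).
sinθ − μcosθ = 0.4274 − 0.241×0.9041 = 0.2095; cosθ + μsinθ = 0.9041 + 0.241×0.4274 = 1.007.
v² = 193 × 9.8 × 0.2095/1.007 = 393.4 m²/s², so v = 19.83 m/s.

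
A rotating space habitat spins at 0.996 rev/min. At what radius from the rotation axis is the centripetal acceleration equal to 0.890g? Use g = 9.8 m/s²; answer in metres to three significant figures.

802 m

ω = 0.996 rev/min × 2π/60 = 0.1043 rad/s.
a_c = ω²r = 0.890g ⇒ r = 0.890 × 9.8 / (0.1043)² = 8.722/0.01088 = 801.8 m.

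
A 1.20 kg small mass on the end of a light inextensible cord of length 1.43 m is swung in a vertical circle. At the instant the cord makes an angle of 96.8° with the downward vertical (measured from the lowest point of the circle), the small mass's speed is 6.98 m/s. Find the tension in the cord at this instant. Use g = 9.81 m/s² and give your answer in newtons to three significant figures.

Take the radial direction toward the centre of the circle as positive. The component of the weight along the string toward the centre is −mg cos φ (φ measured from the bottom), so Newton's second law along the string gives T − mg cos φ = m v²/r.
cos 96.8° = -0.1184, so T = m(v²/r + g cos φ) = 1.20 × ((6.98)²/1.43 + 9.81 × -0.1184) = 1.20 × (34.07 + (-1.162)) = 1.20 × 32.91 = 39.49 N.

39.5 N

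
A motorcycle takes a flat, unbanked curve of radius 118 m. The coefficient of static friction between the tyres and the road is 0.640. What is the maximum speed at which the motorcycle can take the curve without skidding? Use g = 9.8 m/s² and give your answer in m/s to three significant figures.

On a flat curve, static friction is the only horizontal force, so it must supply the full centripetal force: μ_s m g = m v²/r.
Mass cancels: v_max = √(μ_s g r) = √(0.640 × 9.8 × 118) = √740.1 = 27.20 m/s.

27.2 m/s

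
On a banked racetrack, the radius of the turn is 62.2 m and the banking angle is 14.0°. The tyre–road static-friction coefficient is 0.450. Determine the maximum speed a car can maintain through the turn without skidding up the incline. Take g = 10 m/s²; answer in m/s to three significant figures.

At the maximum speed, friction acts down the slope at its limiting value f = μN. Radially (horizontal, toward centre): N sinθ + μN cosθ = mv²/r. Vertically: N cosθ − μN sinθ = mg.
Dividing: v² = r g (sinθ + μcosθ)/(cosθ − μsinθ).
sinθ + μcosθ = 0.2419 + 0.450×0.9703 = 0.6786; cosθ − μsinθ = 0.9703 − 0.450×0.2419 = 0.8614.
v² = 62.2 × 10.0 × 0.6786/0.8614 = 490.0 m²/s², so v = 22.13 m/s.

22.1 m/s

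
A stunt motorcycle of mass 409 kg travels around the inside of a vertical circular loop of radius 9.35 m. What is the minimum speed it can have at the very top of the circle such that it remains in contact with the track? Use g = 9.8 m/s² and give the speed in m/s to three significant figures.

At the highest point the centre is directly below, so both the weight and N act inward: N + mg = mv²/r.
At minimum speed N → 0, so mg = mv_min²/r ⇒ v_min = √(g r) = √(9.8 × 9.35) = 9.572 m/s.

9.57 m/s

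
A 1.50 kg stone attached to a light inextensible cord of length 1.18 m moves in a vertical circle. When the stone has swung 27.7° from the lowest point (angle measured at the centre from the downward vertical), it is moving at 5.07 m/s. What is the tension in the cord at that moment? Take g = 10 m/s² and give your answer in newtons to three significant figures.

46.0 N

Take the radial direction toward the centre of the circle as positive. The component of the weight along the string toward the centre is −mg cos φ (φ measured from the bottom), so Newton's second law along the string gives T − mg cos φ = m v²/r.
cos 27.7° = 0.8854, so T = m(v²/r + g cos φ) = 1.50 × ((5.07)²/1.18 + 10.0 × 0.8854) = 1.50 × (21.78 + (8.854)) = 1.50 × 30.64 = 45.96 N.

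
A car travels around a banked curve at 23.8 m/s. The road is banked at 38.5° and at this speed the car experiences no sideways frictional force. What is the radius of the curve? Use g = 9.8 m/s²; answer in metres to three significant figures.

72.7 m

Frictionless banking: tanθ = v²/(rg), so r = v²/(g tanθ).
r = (23.8)²/(9.8 × tan 38.5°) = 566.4/(9.8 × 0.7954) = 566.4/7.795 = 72.66 m.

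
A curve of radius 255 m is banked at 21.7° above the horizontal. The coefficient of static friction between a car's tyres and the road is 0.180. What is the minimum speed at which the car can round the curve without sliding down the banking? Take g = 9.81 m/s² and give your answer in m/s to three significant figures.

22.6 m/s

At the minimum speed, friction acts up the slope at its limiting value f = μN. Radially (horizontal, toward centre): N sinθ − μN cosθ = mv²/r. Vertically: N cosθ + μN sinθ = mg.
Dividing: v² = r g (sinθ − μcosθ)/(cosθ + μsinθ).
sinθ − μcosθ = 0.3697 − 0.180×0.9291 = 0.2025; cosθ + μsinθ = 0.9291 + 0.180×0.3697 = 0.9957.
v² = 255 × 9.81 × 0.2025/0.9957 = 508.8 m²/s², so v = 22.56 m/s.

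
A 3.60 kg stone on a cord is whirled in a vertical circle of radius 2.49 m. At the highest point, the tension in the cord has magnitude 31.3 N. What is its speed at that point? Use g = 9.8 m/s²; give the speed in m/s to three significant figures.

At the top, T + mg = mv²/r, so v = √(r(T/m + g)) = √(2.49 × (31.3/3.60 + 9.8)) = √(2.49 × 18.49) = √46.05 = 6.786 m/s.

6.79 m/s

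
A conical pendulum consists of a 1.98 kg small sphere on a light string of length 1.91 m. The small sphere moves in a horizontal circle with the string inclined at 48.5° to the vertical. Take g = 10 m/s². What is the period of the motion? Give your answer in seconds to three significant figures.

2.24 s

r = L sinθ = 1.431 m. From T sinθ = mω²r and T cosθ = mg: tanθ = ω²r/g, so ω² = g tanθ / r = g/(L cosθ).
ω = √(g/(L cosθ)) = √(10.0/(1.91 × 0.6626)) = √7.901 = 2.811 rad/s.
Period = 2π/ω = 2.235 s.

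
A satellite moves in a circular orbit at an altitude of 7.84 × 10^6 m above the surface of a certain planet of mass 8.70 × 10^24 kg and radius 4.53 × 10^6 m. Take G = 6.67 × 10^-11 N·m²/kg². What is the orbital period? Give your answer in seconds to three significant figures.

r = R + h = 4.53 × 10^6 + 7.84 × 10^6 = 1.237 × 10^7 m. Gravity provides the centripetal force: G M m / r² = m v² / r ⇒ v = √(GM/r) = 6849 m/s.
T = 2πr/v = 2π × 1.237 × 10^7 / 6849 = 11350 s.

11300 s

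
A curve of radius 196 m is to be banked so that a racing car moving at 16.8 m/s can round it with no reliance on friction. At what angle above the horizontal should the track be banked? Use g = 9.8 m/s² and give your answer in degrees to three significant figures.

8.36°

With no friction, the horizontal component of the normal force provides the centripetal force: N sinθ = mv²/r, while N cosθ = mg vertically.
Dividing: tanθ = v²/(r g) = (16.8)²/(196 × 9.8) = 282.2/1921 = 0.1469.
θ = arctan(0.1469) = 8.359°.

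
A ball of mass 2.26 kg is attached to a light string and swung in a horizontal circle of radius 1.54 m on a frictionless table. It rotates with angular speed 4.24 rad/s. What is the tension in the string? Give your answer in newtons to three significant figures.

62.6 N

v = ωr = 4.24 × 1.54 = 6.530 m/s.
The tension is the only horizontal force, so it supplies the full centripetal force: T = m v²/r = 2.26 × (6.530)²/1.54 = 2.26 × 42.64/1.54 = 62.57 N.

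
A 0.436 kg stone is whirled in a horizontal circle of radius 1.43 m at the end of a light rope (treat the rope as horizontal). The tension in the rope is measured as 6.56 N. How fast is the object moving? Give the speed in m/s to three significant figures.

4.64 m/s

T = m v²/r ⇒ v = √(T r / m) = √(6.56 × 1.43 / 0.436) = √21.52 = 4.638 m/s.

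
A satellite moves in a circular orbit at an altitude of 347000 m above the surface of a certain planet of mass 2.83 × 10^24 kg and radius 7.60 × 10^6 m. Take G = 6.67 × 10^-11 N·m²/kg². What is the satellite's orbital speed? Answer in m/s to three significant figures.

Orbital radius r = R + h = 7.60 × 10^6 + 347000 = 7.947 × 10^6 m.
Gravity supplies the centripetal force: G M m / r² = m v² / r, so v = √(GM/r).
v = √(6.67 × 10^-11 × 2.83 × 10^24 / 7.947 × 10^6) = √(2.375 × 10^7) = 4874 m/s.

4870 m/s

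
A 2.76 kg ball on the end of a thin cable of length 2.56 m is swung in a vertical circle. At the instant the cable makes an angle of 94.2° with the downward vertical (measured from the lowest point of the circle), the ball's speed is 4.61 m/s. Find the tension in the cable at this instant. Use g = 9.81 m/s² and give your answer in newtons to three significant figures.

20.9 N

Take the radial direction toward the centre of the circle as positive. The component of the weight along the string toward the centre is −mg cos φ (φ measured from the bottom), so Newton's second law along the string gives T − mg cos φ = m v²/r.
cos 94.2° = -0.07324, so T = m(v²/r + g cos φ) = 2.76 × ((4.61)²/2.56 + 9.81 × -0.07324) = 2.76 × (8.302 + (-0.7185)) = 2.76 × 7.583 = 20.93 N.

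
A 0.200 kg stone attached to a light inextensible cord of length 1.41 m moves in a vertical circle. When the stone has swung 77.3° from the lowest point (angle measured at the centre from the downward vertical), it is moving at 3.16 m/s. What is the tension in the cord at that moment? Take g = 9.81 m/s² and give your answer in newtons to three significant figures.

1.85 N

Take the radial direction toward the centre of the circle as positive. The component of the weight along the string toward the centre is −mg cos φ (φ measured from the bottom), so Newton's second law along the string gives T − mg cos φ = m v²/r.
cos 77.3° = 0.2198, so T = m(v²/r + g cos φ) = 0.200 × ((3.16)²/1.41 + 9.81 × 0.2198) = 0.200 × (7.082 + (2.157)) = 0.200 × 9.239 = 1.848 N.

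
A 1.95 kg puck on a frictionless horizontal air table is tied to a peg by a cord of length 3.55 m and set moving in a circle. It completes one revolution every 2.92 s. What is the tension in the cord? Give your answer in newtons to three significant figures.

32.1 N

v = 2πr/T = 2π × 3.55/2.92 = 7.639 m/s.
The tension is the only horizontal force, so it supplies the full centripetal force: T = m v²/r = 1.95 × (7.639)²/3.55 = 1.95 × 58.35/3.55 = 32.05 N.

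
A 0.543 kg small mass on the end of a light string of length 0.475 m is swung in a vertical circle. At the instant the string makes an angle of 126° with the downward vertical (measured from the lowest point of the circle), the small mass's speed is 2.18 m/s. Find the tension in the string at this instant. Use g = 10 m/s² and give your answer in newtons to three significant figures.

2.24 N

Take the radial direction toward the centre of the circle as positive. The component of the weight along the string toward the centre is −mg cos φ (φ measured from the bottom), so Newton's second law along the string gives T − mg cos φ = m v²/r.
cos 126° = -0.5878, so T = m(v²/r + g cos φ) = 0.543 × ((2.18)²/0.475 + 10.0 × -0.5878) = 0.543 × (10.01 + (-5.878)) = 0.543 × 4.127 = 2.241 N.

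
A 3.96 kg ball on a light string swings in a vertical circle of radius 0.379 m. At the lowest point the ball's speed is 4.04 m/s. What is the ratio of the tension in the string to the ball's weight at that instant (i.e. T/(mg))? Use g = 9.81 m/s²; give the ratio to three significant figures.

5.39

At the bottom, T − mg = mv²/r, so T = m(v²/r + g) and T/(mg) = v²/(rg) + 1 = (4.04)²/(0.379 × 9.81) + 1 = 4.390 + 1 = 5.390.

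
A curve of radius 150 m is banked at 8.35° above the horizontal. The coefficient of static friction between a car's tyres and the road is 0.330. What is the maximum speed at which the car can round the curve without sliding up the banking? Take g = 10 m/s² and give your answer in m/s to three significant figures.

27.4 m/s

At the maximum speed, friction acts down the slope at its limiting value f = μN. Radially (horizontal, toward centre): N sinθ + μN cosθ = mv²/r. Vertically: N cosθ − μN sinθ = mg.
Dividing: v² = r g (sinθ + μcosθ)/(cosθ − μsinθ).
sinθ + μcosθ = 0.1452 + 0.330×0.9894 = 0.4717; cosθ − μsinθ = 0.9894 − 0.330×0.1452 = 0.9415.
v² = 150 × 10.0 × 0.4717/0.9415 = 751.6 m²/s², so v = 27.41 m/s.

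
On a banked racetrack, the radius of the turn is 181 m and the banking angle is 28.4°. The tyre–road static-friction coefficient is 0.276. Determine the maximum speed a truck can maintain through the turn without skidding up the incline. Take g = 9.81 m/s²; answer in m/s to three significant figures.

At the maximum speed, friction acts down the slope at its limiting value f = μN. Radially (horizontal, toward centre): N sinθ + μN cosθ = mv²/r. Vertically: N cosθ − μN sinθ = mg.
Dividing: v² = r g (sinθ + μcosθ)/(cosθ − μsinθ).
sinθ + μcosθ = 0.4756 + 0.276×0.8796 = 0.7184; cosθ − μsinθ = 0.8796 − 0.276×0.4756 = 0.7484.
v² = 181 × 9.81 × 0.7184/0.7484 = 1705 m²/s², so v = 41.29 m/s.

41.3 m/s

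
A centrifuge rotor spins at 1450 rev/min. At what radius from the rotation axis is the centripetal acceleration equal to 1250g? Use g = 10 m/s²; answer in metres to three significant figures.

ω = 1450 rev/min × 2π/60 = 151.8 rad/s.
a_c = ω²r = 1250g ⇒ r = 1250 × 10.0 / (151.8)² = 12500/23060 = 0.5421 m.

0.542 m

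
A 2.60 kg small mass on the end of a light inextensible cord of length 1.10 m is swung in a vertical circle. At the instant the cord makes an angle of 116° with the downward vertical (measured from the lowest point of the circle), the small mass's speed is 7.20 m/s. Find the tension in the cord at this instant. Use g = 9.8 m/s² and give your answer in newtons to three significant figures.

111 N

Take the radial direction toward the centre of the circle as positive. The component of the weight along the string toward the centre is −mg cos φ (φ measured from the bottom), so Newton's second law along the string gives T − mg cos φ = m v²/r.
cos 116° = -0.4384, so T = m(v²/r + g cos φ) = 2.60 × ((7.20)²/1.10 + 9.8 × -0.4384) = 2.60 × (47.13 + (-4.296)) = 2.60 × 42.83 = 111.4 N.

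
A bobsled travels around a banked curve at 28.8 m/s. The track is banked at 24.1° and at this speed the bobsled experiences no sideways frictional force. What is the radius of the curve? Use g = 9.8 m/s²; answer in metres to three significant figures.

Frictionless banking: tanθ = v²/(rg), so r = v²/(g tanθ).
r = (28.8)²/(9.8 × tan 24.1°) = 829.4/(9.8 × 0.4473) = 829.4/4.384 = 189.2 m.

189 m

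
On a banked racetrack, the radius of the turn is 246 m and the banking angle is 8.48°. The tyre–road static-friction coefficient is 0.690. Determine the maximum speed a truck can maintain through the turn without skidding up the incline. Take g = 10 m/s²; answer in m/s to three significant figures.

48.0 m/s

At the maximum speed, friction acts down the slope at its limiting value f = μN. Radially (horizontal, toward centre): N sinθ + μN cosθ = mv²/r. Vertically: N cosθ − μN sinθ = mg.
Dividing: v² = r g (sinθ + μcosθ)/(cosθ − μsinθ).
sinθ + μcosθ = 0.1475 + 0.690×0.9891 = 0.8299; cosθ − μsinθ = 0.9891 − 0.690×0.1475 = 0.8873.
v² = 246 × 10.0 × 0.8299/0.8873 = 2301 m²/s², so v = 47.97 m/s.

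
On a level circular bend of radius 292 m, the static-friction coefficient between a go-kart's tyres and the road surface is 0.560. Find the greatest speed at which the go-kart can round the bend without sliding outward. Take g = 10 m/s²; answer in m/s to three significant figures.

On a flat curve, static friction is the only horizontal force, so it must supply the full centripetal force: μ_s m g = m v²/r.
Mass cancels: v_max = √(μ_s g r) = √(0.560 × 10.0 × 292) = √1635 = 40.44 m/s.

40.4 m/s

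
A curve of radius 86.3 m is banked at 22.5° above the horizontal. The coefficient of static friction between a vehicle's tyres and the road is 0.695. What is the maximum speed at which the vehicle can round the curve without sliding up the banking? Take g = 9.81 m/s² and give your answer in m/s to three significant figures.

36.3 m/s

At the maximum speed, friction acts down the slope at its limiting value f = μN. Radially (horizontal, toward centre): N sinθ + μN cosθ = mv²/r. Vertically: N cosθ − μN sinθ = mg.
Dividing: v² = r g (sinθ + μcosθ)/(cosθ − μsinθ).
sinθ + μcosθ = 0.3827 + 0.695×0.9239 = 1.025; cosθ − μsinθ = 0.9239 − 0.695×0.3827 = 0.6579.
v² = 86.3 × 9.81 × 1.025/0.6579 = 1319 m²/s², so v = 36.31 m/s.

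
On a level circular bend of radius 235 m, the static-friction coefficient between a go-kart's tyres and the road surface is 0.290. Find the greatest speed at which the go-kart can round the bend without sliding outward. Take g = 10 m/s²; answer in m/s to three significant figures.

26.1 m/s

On a flat curve, static friction is the only horizontal force, so it must supply the full centripetal force: μ_s m g = m v²/r.
Mass cancels: v_max = √(μ_s g r) = √(0.290 × 10.0 × 235) = √681.5 = 26.11 m/s.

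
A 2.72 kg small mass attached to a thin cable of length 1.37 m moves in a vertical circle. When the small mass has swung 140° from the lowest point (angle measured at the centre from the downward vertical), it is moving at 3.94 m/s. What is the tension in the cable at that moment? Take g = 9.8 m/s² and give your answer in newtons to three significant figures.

10.4 N

Take the radial direction toward the centre of the circle as positive. The component of the weight along the string toward the centre is −mg cos φ (φ measured from the bottom), so Newton's second law along the string gives T − mg cos φ = m v²/r.
cos 140° = -0.7660, so T = m(v²/r + g cos φ) = 2.72 × ((3.94)²/1.37 + 9.8 × -0.7660) = 2.72 × (11.33 + (-7.507)) = 2.72 × 3.824 = 10.40 N.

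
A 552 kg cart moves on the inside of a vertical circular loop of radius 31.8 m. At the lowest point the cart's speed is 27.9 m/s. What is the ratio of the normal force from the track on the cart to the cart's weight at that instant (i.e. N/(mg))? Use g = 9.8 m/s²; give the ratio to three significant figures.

At the bottom, N − mg = mv²/r, so N = m(v²/r + g) and N/(mg) = v²/(rg) + 1 = (27.9)²/(31.8 × 9.8) + 1 = 2.498 + 1 = 3.498.

3.50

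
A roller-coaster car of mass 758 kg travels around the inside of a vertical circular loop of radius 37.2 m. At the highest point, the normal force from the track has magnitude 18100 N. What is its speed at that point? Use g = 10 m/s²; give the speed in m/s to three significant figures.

At the top, N + mg = mv²/r, so v = √(r(N/m + g)) = √(37.2 × (18100/758 + 10.0)) = √(37.2 × 33.88) = √1260 = 35.50 m/s.

35.5 m/s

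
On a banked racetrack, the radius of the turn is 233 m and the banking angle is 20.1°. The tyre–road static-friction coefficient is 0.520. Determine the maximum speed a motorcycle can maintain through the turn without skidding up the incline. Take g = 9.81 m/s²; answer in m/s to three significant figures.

50.0 m/s

At the maximum speed, friction acts down the slope at its limiting value f = μN. Radially (horizontal, toward centre): N sinθ + μN cosθ = mv²/r. Vertically: N cosθ − μN sinθ = mg.
Dividing: v² = r g (sinθ + μcosθ)/(cosθ − μsinθ).
sinθ + μcosθ = 0.3437 + 0.520×0.9391 = 0.8320; cosθ − μsinθ = 0.9391 − 0.520×0.3437 = 0.7604.
v² = 233 × 9.81 × 0.8320/0.7604 = 2501 m²/s², so v = 50.01 m/s.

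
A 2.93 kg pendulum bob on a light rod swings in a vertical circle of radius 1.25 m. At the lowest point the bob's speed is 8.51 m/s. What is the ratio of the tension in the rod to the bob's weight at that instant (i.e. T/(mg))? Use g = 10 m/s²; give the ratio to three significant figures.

At the bottom, T − mg = mv²/r, so T = m(v²/r + g) and T/(mg) = v²/(rg) + 1 = (8.51)²/(1.25 × 10.0) + 1 = 5.794 + 1 = 6.794.

6.79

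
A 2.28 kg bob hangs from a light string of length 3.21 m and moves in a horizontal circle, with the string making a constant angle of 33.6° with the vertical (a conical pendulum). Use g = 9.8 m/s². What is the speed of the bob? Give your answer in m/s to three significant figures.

3.40 m/s

The radius of the circle is r = L sinθ = 3.21 × sin 33.6° = 1.776 m.
Horizontally T sinθ = mv²/r and vertically T cosθ = mg, so tanθ = v²/(rg).
v = √(r g tanθ) = √(1.776 × 9.8 × 0.6644) = √11.57 = 3.401 m/s.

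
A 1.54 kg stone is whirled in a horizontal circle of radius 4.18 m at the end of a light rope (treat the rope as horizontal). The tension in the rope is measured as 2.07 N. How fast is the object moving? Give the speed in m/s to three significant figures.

2.37 m/s

T = m v²/r ⇒ v = √(T r / m) = √(2.07 × 4.18 / 1.54) = √5.619 = 2.370 m/s.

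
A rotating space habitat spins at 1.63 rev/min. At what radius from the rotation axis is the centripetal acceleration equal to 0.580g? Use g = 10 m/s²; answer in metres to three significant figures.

ω = 1.63 rev/min × 2π/60 = 0.1707 rad/s.
a_c = ω²r = 0.580g ⇒ r = 0.580 × 10.0 / (0.1707)² = 5.800/0.02914 = 199.1 m.

199 m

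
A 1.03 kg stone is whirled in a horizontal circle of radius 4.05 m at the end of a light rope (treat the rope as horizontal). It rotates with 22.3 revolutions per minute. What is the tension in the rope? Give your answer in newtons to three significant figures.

22.7 N

ω = 22.3 rev/min × 2π/60 = 2.335 rad/s, so v = ωr = 2.335 × 4.05 = 9.458 m/s.
The tension is the only horizontal force, so it supplies the full centripetal force: T = m v²/r = 1.03 × (9.458)²/4.05 = 1.03 × 89.45/4.05 = 22.75 N.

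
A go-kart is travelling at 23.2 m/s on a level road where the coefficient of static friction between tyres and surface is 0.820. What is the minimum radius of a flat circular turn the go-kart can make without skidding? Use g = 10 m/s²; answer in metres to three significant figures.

At the limit, μ_s m g = m v²/r, so r_min = v²/(μ_s g) = (23.2)²/(0.820 × 10.0) = 538.2/8.200 = 65.64 m.

65.6 m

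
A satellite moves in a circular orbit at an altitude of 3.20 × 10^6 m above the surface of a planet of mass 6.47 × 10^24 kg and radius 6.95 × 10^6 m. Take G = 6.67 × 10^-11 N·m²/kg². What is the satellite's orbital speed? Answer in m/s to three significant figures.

6520 m/s

Orbital radius r = R + h = 6.95 × 10^6 + 3.20 × 10^6 = 1.015 × 10^7 m.
Gravity supplies the centripetal force: G M m / r² = m v² / r, so v = √(GM/r).
v = √(6.67 × 10^-11 × 6.47 × 10^24 / 1.015 × 10^7) = √(4.252 × 10^7) = 6521 m/s.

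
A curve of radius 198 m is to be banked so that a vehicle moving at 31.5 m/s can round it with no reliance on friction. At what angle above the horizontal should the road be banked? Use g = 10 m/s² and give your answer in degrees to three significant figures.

26.6°

For a frictionless banked turn: horizontally N sinθ = mv²/r and vertically N cosθ = mg.
Dividing: tanθ = v²/(r g) = (31.5)²/(198 × 10.0) = 992.2/1980 = 0.5011.
θ = arctan(0.5011) = 26.62°.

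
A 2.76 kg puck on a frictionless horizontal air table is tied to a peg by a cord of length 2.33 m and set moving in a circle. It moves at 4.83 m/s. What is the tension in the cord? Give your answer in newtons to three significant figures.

The tension is the only horizontal force, so it supplies the full centripetal force: T = m v²/r = 2.76 × (4.830)²/2.33 = 2.76 × 23.33/2.33 = 27.63 N.

27.6 N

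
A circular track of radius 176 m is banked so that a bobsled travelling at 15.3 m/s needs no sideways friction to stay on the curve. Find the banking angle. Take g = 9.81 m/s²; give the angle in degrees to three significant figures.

7.72°

For a frictionless banked turn: horizontally N sinθ = mv²/r and vertically N cosθ = mg.
Dividing: tanθ = v²/(r g) = (15.3)²/(176 × 9.81) = 234.1/1727 = 0.1356.
θ = arctan(0.1356) = 7.721°.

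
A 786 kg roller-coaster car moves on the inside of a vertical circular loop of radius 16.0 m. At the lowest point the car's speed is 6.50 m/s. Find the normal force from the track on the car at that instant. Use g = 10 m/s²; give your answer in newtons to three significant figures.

At the lowest point, N points up (toward the centre) and the weight mg points down (away from the centre), so the net inward force is N − mg = mv²/r.
N = m(v²/r + g) = 786 × ((6.50)²/16.0 + 10.0) = 786 × (2.641 + 10.0) = 786 × 12.64 = 9936 N.

9940 N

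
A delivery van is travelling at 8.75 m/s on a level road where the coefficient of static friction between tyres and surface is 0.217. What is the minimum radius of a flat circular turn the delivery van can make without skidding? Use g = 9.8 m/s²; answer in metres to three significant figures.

36.0 m

At the limit, μ_s m g = m v²/r, so r_min = v²/(μ_s g) = (8.75)²/(0.217 × 9.8) = 76.56/2.127 = 36.00 m.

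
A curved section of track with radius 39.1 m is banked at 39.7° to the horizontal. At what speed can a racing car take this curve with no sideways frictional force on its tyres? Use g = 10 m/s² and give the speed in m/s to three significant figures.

18.0 m/s

On a frictionless banked curve, N sinθ = mv²/r and N cosθ = mg, so tanθ = v²/(rg).
v = √(r g tanθ) = √(39.1 × 10.0 × tan 39.7°) = √(39.1 × 10.0 × 0.8302) = √324.6 = 18.02 m/s.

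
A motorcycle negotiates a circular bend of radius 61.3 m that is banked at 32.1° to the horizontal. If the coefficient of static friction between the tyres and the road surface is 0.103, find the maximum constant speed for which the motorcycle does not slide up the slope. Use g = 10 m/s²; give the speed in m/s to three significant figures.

At the maximum speed, friction acts down the slope at its limiting value f = μN. Radially (horizontal, toward centre): N sinθ + μN cosθ = mv²/r. Vertically: N cosθ − μN sinθ = mg.
Dividing: v² = r g (sinθ + μcosθ)/(cosθ − μsinθ).
sinθ + μcosθ = 0.5314 + 0.103×0.8471 = 0.6187; cosθ − μsinθ = 0.8471 − 0.103×0.5314 = 0.7924.
v² = 61.3 × 10.0 × 0.6187/0.7924 = 478.6 m²/s², so v = 21.88 m/s.

21.9 m/s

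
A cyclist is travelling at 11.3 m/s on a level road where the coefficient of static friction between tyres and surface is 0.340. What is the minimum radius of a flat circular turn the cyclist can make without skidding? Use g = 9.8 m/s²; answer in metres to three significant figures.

38.3 m

At the limit, μ_s m g = m v²/r, so r_min = v²/(μ_s g) = (11.3)²/(0.340 × 9.8) = 127.7/3.332 = 38.32 m.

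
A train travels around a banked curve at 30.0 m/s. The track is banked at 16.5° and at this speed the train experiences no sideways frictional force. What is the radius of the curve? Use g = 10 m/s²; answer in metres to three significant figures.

Frictionless banking: tanθ = v²/(rg), so r = v²/(g tanθ).
r = (30.0)²/(10.0 × tan 16.5°) = 900.0/(10.0 × 0.2962) = 900.0/2.962 = 303.8 m.

304 m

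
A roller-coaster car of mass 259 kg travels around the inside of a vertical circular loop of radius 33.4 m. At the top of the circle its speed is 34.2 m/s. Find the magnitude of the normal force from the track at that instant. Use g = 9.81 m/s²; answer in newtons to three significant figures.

6530 N

At the top, both N and the weight mg point inward (toward the centre), so N + mg = mv²/r.
N = m(v²/r − g) = 259 × ((34.2)²/33.4 − 9.81) = 259 × (35.02 − 9.81) = 259 × 25.21 = 6529 N.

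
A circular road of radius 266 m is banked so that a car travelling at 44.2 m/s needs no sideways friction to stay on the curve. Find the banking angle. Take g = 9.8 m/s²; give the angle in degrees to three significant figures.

36.8°

For a frictionless banked turn: horizontally N sinθ = mv²/r and vertically N cosθ = mg.
Dividing: tanθ = v²/(r g) = (44.2)²/(266 × 9.8) = 1954/2607 = 0.7494.
θ = arctan(0.7494) = 36.85°.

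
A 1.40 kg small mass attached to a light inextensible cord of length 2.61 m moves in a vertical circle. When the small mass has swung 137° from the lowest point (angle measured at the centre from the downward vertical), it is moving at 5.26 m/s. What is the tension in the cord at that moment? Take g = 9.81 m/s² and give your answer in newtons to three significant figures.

4.80 N

Take the radial direction toward the centre of the circle as positive. The component of the weight along the string toward the centre is −mg cos φ (φ measured from the bottom), so Newton's second law along the string gives T − mg cos φ = m v²/r.
cos 137° = -0.7314, so T = m(v²/r + g cos φ) = 1.40 × ((5.26)²/2.61 + 9.81 × -0.7314) = 1.40 × (10.60 + (-7.175)) = 1.40 × 3.426 = 4.796 N.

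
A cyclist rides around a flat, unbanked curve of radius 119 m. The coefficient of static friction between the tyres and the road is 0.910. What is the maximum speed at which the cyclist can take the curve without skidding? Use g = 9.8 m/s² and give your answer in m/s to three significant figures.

Friction provides the centripetal force on a flat curve. At maximum speed it is at its limiting value: μ_s m g = m v²/r.
Mass cancels: v_max = √(μ_s g r) = √(0.910 × 9.8 × 119) = √1061 = 32.58 m/s.

32.6 m/s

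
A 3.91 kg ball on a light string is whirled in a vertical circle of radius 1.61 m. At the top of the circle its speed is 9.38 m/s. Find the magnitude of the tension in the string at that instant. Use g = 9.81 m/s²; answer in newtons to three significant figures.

At the top, both T and the weight mg point inward (toward the centre), so T + mg = mv²/r.
T = m(v²/r − g) = 3.91 × ((9.38)²/1.61 − 9.81) = 3.91 × (54.65 − 9.81) = 3.91 × 44.84 = 175.3 N.

175 N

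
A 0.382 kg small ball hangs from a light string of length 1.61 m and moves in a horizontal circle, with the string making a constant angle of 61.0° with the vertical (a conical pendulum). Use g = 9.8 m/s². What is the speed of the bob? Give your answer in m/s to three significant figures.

4.99 m/s

The radius of the circle is r = L sinθ = 1.61 × sin 61.0° = 1.408 m.
Horizontally T sinθ = mv²/r and vertically T cosθ = mg, so tanθ = v²/(rg).
v = √(r g tanθ) = √(1.408 × 9.8 × 1.804) = √24.90 = 4.990 m/s.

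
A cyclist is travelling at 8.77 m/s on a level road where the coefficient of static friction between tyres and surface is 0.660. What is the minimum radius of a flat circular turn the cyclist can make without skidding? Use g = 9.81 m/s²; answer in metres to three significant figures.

11.9 m

At the limit, μ_s m g = m v²/r, so r_min = v²/(μ_s g) = (8.77)²/(0.660 × 9.81) = 76.91/6.475 = 11.88 m.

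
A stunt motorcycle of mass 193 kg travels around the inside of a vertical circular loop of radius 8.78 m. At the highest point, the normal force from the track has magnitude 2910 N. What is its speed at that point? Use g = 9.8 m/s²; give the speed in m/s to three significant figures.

At the top, N + mg = mv²/r, so v = √(r(N/m + g)) = √(8.78 × (2910/193 + 9.8)) = √(8.78 × 24.88) = √218.4 = 14.78 m/s.

14.8 m/s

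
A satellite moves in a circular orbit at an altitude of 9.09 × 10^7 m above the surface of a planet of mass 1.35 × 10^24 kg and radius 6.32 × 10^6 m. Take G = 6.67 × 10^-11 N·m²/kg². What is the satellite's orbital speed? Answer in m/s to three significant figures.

962 m/s

Orbital radius r = R + h = 6.32 × 10^6 + 9.09 × 10^7 = 9.722 × 10^7 m.
Gravity supplies the centripetal force: G M m / r² = m v² / r, so v = √(GM/r).
v = √(6.67 × 10^-11 × 1.35 × 10^24 / 9.722 × 10^7) = √(926200) = 962.4 m/s.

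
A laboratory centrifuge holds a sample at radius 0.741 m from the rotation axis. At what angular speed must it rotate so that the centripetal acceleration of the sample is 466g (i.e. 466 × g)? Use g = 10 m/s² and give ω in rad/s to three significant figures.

Centripetal acceleration a_c = ω²r. Setting ω²r = 466g:
ω = √(466g / r) = √(466 × 10.0 / 0.741) = √6289 = 79.30 rad/s.

79.3 rad/s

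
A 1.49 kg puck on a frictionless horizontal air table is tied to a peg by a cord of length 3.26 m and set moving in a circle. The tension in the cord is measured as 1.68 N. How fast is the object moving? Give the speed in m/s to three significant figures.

T = m v²/r ⇒ v = √(T r / m) = √(1.68 × 3.26 / 1.49) = √3.676 = 1.917 m/s.

1.92 m/s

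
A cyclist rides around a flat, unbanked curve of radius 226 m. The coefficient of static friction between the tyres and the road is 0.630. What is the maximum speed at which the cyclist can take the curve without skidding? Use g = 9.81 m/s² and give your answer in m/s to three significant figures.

Friction provides the centripetal force on a flat curve. At maximum speed it is at its limiting value: μ_s m g = m v²/r.
Mass cancels: v_max = √(μ_s g r) = √(0.630 × 9.81 × 226) = √1397 = 37.37 m/s.

37.4 m/s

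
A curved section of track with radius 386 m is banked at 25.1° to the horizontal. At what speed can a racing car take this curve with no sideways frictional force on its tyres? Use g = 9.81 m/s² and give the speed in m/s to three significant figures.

42.1 m/s

On a frictionless banked curve, N sinθ = mv²/r and N cosθ = mg, so tanθ = v²/(rg).
v = √(r g tanθ) = √(386 × 9.81 × tan 25.1°) = √(386 × 9.81 × 0.4684) = √1774 = 42.12 m/s.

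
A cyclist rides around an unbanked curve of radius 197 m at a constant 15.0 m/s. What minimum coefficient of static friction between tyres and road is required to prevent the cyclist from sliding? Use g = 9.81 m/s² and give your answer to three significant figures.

0.116

Friction provides the centripetal force: μ_s m g = m v²/r, so μ_s = v²/(g r) = (15.00)²/(9.81 × 197) = 225.0/1933 = 0.1164.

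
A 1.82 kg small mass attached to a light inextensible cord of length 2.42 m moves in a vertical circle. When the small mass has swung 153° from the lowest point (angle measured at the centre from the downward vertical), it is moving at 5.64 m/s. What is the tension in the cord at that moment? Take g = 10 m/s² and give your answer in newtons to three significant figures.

Take the radial direction toward the centre of the circle as positive. The component of the weight along the string toward the centre is −mg cos φ (φ measured from the bottom), so Newton's second law along the string gives T − mg cos φ = m v²/r.
cos 153° = -0.8910, so T = m(v²/r + g cos φ) = 1.82 × ((5.64)²/2.42 + 10.0 × -0.8910) = 1.82 × (13.14 + (-8.910)) = 1.82 × 4.234 = 7.707 N.

7.71 N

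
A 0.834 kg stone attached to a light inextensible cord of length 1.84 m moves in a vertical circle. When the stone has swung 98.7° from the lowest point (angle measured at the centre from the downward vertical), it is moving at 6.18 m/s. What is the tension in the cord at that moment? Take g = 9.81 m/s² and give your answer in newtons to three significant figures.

16.1 N

Take the radial direction toward the centre of the circle as positive. The component of the weight along the string toward the centre is −mg cos φ (φ measured from the bottom), so Newton's second law along the string gives T − mg cos φ = m v²/r.
cos 98.7° = -0.1513, so T = m(v²/r + g cos φ) = 0.834 × ((6.18)²/1.84 + 9.81 × -0.1513) = 0.834 × (20.76 + (-1.484)) = 0.834 × 19.27 = 16.07 N.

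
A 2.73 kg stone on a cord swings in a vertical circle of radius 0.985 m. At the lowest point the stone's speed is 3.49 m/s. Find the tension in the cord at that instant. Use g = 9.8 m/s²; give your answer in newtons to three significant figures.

60.5 N

At the lowest point, T points up (toward the centre) and the weight mg points down (away from the centre), so the net inward force is T − mg = mv²/r.
T = m(v²/r + g) = 2.73 × ((3.49)²/0.985 + 9.8) = 2.73 × (12.37 + 9.8) = 2.73 × 22.17 = 60.51 N.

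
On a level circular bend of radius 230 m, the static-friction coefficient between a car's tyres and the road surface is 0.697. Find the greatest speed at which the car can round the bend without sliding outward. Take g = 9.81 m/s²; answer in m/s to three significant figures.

On a flat curve, static friction is the only horizontal force, so it must supply the full centripetal force: μ_s m g = m v²/r.
Mass cancels: v_max = √(μ_s g r) = √(0.697 × 9.81 × 230) = √1573 = 39.66 m/s.

39.7 m/s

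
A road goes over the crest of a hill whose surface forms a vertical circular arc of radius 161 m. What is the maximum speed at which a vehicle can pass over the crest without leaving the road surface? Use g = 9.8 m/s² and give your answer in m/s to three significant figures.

At the crest the centre of the circle is below the vehicle, so the net downward (centripetal) force is mg − N = mv²/r.
The vehicle leaves the road when N → 0, giving v_max = √(g r) = √(9.8 × 161) = 39.72 m/s.

39.7 m/s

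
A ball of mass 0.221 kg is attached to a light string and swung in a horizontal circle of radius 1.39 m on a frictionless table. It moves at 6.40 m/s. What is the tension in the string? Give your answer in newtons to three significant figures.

6.51 N

The tension is the only horizontal force, so it supplies the full centripetal force: T = m v²/r = 0.221 × (6.400)²/1.39 = 0.221 × 40.96/1.39 = 6.512 N.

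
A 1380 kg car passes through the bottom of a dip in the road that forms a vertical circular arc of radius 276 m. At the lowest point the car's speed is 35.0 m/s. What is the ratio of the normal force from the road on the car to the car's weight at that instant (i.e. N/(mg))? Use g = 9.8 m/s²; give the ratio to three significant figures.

At the bottom, N − mg = mv²/r, so N = m(v²/r + g) and N/(mg) = v²/(rg) + 1 = (35.0)²/(276 × 9.8) + 1 = 0.4529 + 1 = 1.453.

1.45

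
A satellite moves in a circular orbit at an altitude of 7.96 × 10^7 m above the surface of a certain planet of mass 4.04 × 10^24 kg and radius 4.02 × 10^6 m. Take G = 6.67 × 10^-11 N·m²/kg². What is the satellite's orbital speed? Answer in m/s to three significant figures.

1800 m/s

Orbital radius r = R + h = 4.02 × 10^6 + 7.96 × 10^7 = 8.362 × 10^7 m.
Gravity supplies the centripetal force: G M m / r² = m v² / r, so v = √(GM/r).
v = √(6.67 × 10^-11 × 4.04 × 10^24 / 8.362 × 10^7) = √(3.223 × 10^6) = 1795 m/s.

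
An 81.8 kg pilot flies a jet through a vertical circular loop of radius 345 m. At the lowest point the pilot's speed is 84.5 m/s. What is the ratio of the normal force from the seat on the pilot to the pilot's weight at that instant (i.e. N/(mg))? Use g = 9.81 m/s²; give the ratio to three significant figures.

At the bottom, N − mg = mv²/r, so N = m(v²/r + g) and N/(mg) = v²/(rg) + 1 = (84.5)²/(345 × 9.81) + 1 = 2.110 + 1 = 3.110.

3.11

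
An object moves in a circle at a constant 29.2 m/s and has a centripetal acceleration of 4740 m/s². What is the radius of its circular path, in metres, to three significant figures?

0.180 m

a_c = v²/r ⇒ r = v²/a_c = (29.2)²/4740 = 852.6/4740 = 0.1799 m.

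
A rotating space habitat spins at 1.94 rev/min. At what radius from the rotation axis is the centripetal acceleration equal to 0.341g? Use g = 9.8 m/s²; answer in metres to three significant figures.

81.0 m

ω = 1.94 rev/min × 2π/60 = 0.2032 rad/s.
a_c = ω²r = 0.341g ⇒ r = 0.341 × 9.8 / (0.2032)² = 3.342/0.04127 = 80.97 m.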